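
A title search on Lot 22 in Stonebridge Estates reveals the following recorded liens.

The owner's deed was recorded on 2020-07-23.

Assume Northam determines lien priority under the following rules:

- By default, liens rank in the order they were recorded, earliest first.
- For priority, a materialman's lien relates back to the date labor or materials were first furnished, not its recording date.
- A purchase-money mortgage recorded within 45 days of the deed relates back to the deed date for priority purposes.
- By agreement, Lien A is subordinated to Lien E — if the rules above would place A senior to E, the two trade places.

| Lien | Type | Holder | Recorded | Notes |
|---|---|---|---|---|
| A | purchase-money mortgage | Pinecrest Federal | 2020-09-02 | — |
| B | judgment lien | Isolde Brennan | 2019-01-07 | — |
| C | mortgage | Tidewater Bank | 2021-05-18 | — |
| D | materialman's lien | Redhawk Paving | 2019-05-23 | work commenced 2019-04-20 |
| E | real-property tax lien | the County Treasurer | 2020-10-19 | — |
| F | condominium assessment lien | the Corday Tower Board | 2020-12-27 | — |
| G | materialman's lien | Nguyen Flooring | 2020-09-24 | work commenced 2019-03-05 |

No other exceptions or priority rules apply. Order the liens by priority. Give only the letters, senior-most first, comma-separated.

Effective dates: A relates back to the deed date 2020-07-23; D's effective date is 2019-04-20, when work began; G's effective date is 2019-03-05, when work began.
Ordering by effective date: B (2019-01-07), G (2019-03-05), D (2019-04-20), A (2020-07-23), E (2020-10-19), F (2020-12-27), C (2021-05-18).
The subordination applies — A was senior to E — so A and E swap.

B, G, D, E, A, F, C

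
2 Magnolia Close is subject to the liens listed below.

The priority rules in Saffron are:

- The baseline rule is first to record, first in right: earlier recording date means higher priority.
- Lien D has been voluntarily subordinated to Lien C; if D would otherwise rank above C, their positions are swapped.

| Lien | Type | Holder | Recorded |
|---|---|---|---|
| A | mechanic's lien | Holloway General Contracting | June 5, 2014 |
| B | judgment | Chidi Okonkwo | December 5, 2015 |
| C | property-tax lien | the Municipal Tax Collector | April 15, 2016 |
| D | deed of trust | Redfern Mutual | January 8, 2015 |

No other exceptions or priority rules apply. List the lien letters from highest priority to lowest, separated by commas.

A, C, B, D

Ordering by effective date: A (June 5, 2014), D (January 8, 2015), B (December 5, 2015), C (April 15, 2016).
D is senior to C before the subordination, so the two trade places.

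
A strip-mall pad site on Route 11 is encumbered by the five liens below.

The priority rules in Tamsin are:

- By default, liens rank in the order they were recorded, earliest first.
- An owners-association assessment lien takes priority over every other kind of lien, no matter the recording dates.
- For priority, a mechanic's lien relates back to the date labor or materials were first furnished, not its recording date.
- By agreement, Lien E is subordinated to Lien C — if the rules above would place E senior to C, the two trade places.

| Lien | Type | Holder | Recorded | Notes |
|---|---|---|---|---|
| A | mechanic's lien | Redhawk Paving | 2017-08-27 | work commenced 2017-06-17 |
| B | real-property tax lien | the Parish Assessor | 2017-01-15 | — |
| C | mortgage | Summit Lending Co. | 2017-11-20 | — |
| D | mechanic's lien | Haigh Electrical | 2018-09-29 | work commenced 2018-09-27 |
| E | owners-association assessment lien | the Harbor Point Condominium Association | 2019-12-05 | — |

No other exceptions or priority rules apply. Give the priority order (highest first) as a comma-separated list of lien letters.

Adjusting effective dates: A relates back to 2017-06-17 (work commenced); D relates back to 2018-09-27 (work commenced).
E is an owners-association assessment lien, so it outranks all other liens regardless of date.
Remaining liens by effective date: B (2017-01-15), A (2017-06-17), C (2017-11-20), D (2018-09-27).
E would otherwise be senior to C, so under the subordination agreement E and C exchange positions.

C, B, A, E, D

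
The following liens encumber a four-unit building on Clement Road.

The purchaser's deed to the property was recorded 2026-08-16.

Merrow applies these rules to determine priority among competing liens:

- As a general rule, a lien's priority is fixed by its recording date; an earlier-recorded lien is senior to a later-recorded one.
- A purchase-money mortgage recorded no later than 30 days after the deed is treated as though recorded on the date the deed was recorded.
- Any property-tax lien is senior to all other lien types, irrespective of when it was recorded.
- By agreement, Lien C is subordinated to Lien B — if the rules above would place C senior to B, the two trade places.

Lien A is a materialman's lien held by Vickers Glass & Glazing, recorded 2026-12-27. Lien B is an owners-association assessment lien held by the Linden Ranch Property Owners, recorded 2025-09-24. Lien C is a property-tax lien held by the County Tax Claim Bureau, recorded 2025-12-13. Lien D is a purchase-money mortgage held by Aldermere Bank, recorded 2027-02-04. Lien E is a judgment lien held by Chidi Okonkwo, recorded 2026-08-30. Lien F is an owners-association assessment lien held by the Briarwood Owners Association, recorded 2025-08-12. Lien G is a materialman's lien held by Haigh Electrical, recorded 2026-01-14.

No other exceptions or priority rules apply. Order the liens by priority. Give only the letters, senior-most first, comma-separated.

B, F, C, G, E, A, D

Adjusting effective dates: D was recorded 172 days after the deed, outside the 30-day window, so it keeps its recording date.
As a property-tax lien, C is senior to every other lien.
Remaining liens by effective date: F (2025-08-12), B (2025-09-24), G (2026-01-14), E (2026-08-30), A (2026-12-27), D (2027-02-04).
Because C would otherwise rank above B, the subordination swaps them.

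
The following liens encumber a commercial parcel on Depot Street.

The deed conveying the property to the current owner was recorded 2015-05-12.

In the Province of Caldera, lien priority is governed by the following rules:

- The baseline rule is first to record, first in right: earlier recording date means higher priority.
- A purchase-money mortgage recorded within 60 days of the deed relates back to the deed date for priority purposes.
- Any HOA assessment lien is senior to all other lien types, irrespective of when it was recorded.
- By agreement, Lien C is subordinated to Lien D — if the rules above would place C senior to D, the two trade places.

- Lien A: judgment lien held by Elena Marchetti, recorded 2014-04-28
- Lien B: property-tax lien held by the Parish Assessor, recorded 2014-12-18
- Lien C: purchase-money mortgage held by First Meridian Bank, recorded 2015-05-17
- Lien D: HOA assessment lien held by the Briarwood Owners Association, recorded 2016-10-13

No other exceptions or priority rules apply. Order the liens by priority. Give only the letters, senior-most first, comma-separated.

Adjusting effective dates: C relates back to the deed date 2015-05-12.
As an HOA assessment lien, D is senior to every other lien.
Ordering the rest by effective date: A (2014-04-28), B (2014-12-18), C (2015-05-12).
C is already junior to D, so the subordination agreement changes nothing.

D, A, B, C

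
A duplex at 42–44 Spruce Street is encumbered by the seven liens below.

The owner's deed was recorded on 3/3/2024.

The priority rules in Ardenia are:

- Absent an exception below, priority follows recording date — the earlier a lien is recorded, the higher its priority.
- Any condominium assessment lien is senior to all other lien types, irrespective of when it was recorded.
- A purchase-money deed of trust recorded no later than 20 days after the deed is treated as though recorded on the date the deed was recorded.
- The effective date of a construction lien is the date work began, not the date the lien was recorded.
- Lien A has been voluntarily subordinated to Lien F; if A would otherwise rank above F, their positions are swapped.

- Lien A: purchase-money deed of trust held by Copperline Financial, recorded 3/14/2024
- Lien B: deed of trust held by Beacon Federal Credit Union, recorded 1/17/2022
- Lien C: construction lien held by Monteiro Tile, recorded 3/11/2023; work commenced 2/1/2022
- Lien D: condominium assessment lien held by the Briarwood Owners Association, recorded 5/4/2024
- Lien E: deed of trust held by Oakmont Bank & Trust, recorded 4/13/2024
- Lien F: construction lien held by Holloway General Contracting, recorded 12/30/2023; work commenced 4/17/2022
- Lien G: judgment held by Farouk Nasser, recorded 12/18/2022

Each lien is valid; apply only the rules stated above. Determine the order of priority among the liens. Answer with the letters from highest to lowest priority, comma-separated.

D, B, C, F, G, A, E

Effective dates after the stated exceptions: A was recorded within the 20-day window, so its effective date is the deed date 3/3/2024; C is treated as recorded 2/1/2022, the work-commencement date; F is treated as recorded 4/17/2022, the work-commencement date.
D is a condominium assessment lien and takes priority over every other lien.
Remaining liens by effective date: B (1/17/2022), C (2/1/2022), F (4/17/2022), G (12/18/2022), A (3/3/2024), E (4/13/2024).
Since A is not senior to F, the subordination leaves the order unchanged.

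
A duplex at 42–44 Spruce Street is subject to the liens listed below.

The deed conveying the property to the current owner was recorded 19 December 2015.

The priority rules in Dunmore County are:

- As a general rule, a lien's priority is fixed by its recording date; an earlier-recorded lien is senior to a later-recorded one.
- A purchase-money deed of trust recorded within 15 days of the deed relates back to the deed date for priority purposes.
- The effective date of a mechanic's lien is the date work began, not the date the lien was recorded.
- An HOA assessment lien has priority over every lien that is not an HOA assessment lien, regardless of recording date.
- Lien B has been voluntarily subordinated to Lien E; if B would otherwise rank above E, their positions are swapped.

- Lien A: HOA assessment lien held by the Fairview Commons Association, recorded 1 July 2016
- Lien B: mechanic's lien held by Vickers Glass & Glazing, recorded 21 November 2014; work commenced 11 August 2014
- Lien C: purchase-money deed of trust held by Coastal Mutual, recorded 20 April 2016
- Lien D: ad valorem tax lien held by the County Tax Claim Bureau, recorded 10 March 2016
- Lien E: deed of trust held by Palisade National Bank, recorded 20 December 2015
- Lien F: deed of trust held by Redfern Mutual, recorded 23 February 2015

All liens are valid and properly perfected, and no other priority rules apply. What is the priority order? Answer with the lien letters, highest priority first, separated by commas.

Effective dates after the stated exceptions: B relates back to 11 August 2014 (work commenced); C missed the 15-day window (123 days after the deed), so its recording date stands.
A is an HOA assessment lien, so it outranks all other liens regardless of date.
The other liens, earliest effective date first: B (11 August 2014), F (23 February 2015), E (20 December 2015), D (10 March 2016), C (20 April 2016).
B is senior to E before the subordination, so the two trade places.

A, E, F, B, D, C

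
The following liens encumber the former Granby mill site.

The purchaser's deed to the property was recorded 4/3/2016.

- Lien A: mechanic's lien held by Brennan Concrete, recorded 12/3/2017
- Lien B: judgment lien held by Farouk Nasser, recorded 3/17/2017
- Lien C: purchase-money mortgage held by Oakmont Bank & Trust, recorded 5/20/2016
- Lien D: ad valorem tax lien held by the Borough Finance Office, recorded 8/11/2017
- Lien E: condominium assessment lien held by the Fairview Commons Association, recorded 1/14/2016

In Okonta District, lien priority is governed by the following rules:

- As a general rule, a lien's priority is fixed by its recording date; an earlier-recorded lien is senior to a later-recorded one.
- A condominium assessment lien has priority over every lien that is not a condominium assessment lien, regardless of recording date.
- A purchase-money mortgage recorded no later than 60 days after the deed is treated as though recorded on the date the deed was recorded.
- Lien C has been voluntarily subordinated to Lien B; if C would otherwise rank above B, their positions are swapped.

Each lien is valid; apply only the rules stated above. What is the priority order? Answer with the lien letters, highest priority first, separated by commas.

First, effective dates: C's effective date is the deed date, 4/3/2016.
As a condominium assessment lien, E is senior to every other lien.
Among the remaining liens, by effective date: C (4/3/2016), B (3/17/2017), D (8/11/2017), A (12/3/2017).
C would otherwise be senior to B, so under the subordination agreement C and B exchange positions.

E, B, C, D, A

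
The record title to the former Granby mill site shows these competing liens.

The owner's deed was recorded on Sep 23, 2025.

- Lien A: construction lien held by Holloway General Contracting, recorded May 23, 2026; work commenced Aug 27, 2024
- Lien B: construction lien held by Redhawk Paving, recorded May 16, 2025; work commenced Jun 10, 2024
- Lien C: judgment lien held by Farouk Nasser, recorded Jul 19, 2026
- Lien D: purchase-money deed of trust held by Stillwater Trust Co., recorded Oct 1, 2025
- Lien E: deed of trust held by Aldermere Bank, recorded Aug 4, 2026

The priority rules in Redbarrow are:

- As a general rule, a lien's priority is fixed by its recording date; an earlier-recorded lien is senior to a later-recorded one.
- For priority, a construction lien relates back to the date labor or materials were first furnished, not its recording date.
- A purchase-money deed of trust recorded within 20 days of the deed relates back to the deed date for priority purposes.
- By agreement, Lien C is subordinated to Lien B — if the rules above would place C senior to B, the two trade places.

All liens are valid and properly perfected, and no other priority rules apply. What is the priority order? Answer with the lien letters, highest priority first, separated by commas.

B, A, D, C, E

First, effective dates: A's effective date is Aug 27, 2024, when work began; B relates back to Jun 10, 2024 (work commenced); D was recorded within the 20-day window, so its effective date is the deed date Sep 23, 2025.
By effective date: B (Jun 10, 2024), A (Aug 27, 2024), D (Sep 23, 2025), C (Jul 19, 2026), E (Aug 4, 2026).
C is already junior to B, so the subordination agreement changes nothing.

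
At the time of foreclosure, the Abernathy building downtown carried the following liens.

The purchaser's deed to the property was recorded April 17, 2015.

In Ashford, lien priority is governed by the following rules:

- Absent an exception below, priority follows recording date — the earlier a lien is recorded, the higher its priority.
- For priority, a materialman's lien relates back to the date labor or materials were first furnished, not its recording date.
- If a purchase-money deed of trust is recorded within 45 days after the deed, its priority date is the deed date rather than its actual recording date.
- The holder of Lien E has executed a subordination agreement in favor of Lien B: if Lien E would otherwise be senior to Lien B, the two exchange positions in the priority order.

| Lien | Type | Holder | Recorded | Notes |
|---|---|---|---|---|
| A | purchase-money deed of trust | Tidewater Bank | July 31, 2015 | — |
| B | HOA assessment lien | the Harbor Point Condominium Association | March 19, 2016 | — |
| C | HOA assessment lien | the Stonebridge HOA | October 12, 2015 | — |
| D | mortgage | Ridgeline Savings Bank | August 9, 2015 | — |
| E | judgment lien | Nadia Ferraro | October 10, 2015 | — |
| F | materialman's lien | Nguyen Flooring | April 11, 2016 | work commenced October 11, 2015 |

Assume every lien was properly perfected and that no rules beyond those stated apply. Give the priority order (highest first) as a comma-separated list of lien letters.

A, D, B, F, C, E

Adjusting effective dates: A was recorded 105 days after the deed — beyond 45 days — so no relation-back applies; F relates back to October 11, 2015 (work commenced).
Ordering by effective date: A (July 31, 2015), D (August 9, 2015), E (October 10, 2015), F (October 11, 2015), C (October 12, 2015), B (March 19, 2016).
E would otherwise be senior to B, so under the subordination agreement E and B exchange positions.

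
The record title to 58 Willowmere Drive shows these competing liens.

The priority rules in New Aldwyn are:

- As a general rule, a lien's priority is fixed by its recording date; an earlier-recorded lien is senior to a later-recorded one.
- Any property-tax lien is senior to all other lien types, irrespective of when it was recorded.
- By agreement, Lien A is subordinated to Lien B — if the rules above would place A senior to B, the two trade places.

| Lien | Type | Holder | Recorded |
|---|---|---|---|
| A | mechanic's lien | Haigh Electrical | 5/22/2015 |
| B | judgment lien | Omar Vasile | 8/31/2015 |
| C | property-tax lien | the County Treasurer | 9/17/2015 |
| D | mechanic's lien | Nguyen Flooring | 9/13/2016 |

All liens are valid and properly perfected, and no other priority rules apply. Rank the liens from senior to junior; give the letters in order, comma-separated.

C, B, A, D

C is a property-tax lien and takes priority over every other lien.
Among the remaining liens, by effective date: A (5/22/2015), B (8/31/2015), D (9/13/2016).
The subordination applies — A was senior to B — so A and B swap.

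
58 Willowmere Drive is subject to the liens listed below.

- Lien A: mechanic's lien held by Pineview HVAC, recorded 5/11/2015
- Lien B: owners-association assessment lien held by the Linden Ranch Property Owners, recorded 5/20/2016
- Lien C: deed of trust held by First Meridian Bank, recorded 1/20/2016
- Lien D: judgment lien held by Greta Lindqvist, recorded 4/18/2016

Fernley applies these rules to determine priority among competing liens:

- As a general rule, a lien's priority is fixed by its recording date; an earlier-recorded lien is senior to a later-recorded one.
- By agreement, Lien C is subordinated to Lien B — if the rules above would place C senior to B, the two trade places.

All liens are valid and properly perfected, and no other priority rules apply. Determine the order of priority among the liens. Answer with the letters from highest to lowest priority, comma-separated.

By effective date, earliest first: A (5/11/2015), C (1/20/2016), D (4/18/2016), B (5/20/2016).
C would otherwise be senior to B, so under the subordination agreement C and B exchange positions.

A, B, D, C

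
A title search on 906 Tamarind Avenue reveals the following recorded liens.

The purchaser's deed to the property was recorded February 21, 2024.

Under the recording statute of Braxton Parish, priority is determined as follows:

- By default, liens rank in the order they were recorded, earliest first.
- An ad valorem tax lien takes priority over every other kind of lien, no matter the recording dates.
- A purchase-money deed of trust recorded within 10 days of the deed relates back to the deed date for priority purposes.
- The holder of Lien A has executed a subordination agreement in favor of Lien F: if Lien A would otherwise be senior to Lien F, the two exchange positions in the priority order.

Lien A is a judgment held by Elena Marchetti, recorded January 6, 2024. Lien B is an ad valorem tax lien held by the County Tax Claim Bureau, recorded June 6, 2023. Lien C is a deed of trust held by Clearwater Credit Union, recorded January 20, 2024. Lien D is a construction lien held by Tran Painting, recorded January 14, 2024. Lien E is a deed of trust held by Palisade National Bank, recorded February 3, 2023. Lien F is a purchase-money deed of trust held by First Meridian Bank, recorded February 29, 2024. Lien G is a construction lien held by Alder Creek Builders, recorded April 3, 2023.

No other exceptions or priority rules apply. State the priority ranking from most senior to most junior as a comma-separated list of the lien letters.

B, E, G, F, D, C, A

First, effective dates: F's effective date is the deed date, February 21, 2024.
As an ad valorem tax lien, B is senior to every other lien.
Among the remaining liens, by effective date: E (February 3, 2023), G (April 3, 2023), A (January 6, 2024), D (January 14, 2024), C (January 20, 2024), F (February 21, 2024).
A would otherwise be senior to F, so under the subordination agreement A and F exchange positions.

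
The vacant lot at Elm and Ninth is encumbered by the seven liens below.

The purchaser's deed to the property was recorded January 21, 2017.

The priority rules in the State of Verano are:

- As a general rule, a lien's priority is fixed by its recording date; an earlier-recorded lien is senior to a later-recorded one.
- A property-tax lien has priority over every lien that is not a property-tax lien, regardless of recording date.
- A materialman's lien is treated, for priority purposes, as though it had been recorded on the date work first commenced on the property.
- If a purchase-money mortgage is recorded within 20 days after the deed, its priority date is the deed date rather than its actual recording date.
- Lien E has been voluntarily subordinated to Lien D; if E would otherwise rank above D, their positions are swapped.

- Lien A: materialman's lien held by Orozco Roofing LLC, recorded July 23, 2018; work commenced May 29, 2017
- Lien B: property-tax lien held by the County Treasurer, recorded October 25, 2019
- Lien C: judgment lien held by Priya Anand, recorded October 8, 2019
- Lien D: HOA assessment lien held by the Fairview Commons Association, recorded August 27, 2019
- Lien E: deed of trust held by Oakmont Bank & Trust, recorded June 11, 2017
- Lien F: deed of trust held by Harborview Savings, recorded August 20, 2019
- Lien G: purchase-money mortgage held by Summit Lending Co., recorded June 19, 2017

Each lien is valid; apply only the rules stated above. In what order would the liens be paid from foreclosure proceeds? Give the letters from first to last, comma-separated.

B, A, D, G, F, E, C

Effective dates: A's effective date is May 29, 2017, when work began; G was recorded 149 days after the deed, outside the 20-day window, so it keeps its recording date.
B, as a property-tax lien, has superpriority and ranks first.
Among the remaining liens, by effective date: A (May 29, 2017), E (June 11, 2017), G (June 19, 2017), F (August 20, 2019), D (August 27, 2019), C (October 8, 2019).
Because E would otherwise rank above D, the subordination swaps them.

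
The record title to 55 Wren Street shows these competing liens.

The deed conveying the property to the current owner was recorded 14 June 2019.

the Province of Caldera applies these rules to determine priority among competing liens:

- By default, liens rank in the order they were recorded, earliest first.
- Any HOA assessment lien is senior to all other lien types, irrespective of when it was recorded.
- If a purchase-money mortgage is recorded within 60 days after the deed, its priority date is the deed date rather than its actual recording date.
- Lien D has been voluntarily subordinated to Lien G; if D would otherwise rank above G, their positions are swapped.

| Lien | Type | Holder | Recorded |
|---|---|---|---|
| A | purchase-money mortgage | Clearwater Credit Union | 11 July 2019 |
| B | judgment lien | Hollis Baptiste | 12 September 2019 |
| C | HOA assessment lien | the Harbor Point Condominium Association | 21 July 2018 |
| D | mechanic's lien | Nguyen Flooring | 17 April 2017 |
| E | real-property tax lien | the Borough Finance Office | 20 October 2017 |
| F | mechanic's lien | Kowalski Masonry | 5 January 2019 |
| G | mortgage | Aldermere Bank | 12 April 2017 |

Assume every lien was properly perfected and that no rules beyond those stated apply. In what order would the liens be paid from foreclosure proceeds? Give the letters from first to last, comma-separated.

C, G, D, E, F, A, B

Effective dates: A's effective date is the deed date, 14 June 2019.
C, as an HOA assessment lien, has superpriority and ranks first.
Among the remaining liens, by effective date: G (12 April 2017), D (17 April 2017), E (20 October 2017), F (5 January 2019), A (14 June 2019), B (12 September 2019).
Since D is not senior to G, the subordination leaves the order unchanged.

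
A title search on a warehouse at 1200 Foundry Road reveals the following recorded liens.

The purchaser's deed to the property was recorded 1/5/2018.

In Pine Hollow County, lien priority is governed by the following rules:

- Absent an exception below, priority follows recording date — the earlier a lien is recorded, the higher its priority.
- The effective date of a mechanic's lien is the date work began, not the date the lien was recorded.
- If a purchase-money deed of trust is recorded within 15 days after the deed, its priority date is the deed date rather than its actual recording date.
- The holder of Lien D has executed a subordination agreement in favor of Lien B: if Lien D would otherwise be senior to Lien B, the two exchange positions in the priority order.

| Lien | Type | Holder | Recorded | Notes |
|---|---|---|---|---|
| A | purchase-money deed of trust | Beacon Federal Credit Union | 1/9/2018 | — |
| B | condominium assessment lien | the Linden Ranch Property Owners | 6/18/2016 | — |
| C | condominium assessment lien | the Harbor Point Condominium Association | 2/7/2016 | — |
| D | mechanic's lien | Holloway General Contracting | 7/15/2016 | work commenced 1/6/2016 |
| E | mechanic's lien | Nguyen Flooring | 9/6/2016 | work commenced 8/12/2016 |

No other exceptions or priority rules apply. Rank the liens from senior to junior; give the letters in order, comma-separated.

B, C, D, E, A

First, effective dates: A's effective date is the deed date, 1/5/2018; D is treated as recorded 1/6/2016, the work-commencement date; E is treated as recorded 8/12/2016, the work-commencement date.
By effective date: D (1/6/2016), C (2/7/2016), B (6/18/2016), E (8/12/2016), A (1/5/2018).
The subordination applies — D was senior to B — so D and B swap.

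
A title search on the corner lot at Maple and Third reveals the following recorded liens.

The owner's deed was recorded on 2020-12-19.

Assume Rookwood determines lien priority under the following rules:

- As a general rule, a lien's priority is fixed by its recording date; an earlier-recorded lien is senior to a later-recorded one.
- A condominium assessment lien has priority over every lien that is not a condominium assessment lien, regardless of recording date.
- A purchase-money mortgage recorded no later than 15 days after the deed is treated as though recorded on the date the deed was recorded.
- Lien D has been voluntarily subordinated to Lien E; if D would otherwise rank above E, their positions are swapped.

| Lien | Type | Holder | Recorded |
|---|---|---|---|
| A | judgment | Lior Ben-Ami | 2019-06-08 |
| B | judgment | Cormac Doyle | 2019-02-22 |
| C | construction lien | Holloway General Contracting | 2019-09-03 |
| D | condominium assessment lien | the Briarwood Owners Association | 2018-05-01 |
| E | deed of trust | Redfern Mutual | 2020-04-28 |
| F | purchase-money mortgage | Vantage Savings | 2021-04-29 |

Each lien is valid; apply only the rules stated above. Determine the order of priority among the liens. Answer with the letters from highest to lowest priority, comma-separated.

Effective dates after the stated exceptions: F was recorded 131 days after the deed, outside the 15-day window, so it keeps its recording date.
As a condominium assessment lien, D is senior to every other lien.
Among the remaining liens, by effective date: B (2019-02-22), A (2019-06-08), C (2019-09-03), E (2020-04-28), F (2021-04-29).
D is senior to E before the subordination, so the two trade places.

E, B, A, C, D, F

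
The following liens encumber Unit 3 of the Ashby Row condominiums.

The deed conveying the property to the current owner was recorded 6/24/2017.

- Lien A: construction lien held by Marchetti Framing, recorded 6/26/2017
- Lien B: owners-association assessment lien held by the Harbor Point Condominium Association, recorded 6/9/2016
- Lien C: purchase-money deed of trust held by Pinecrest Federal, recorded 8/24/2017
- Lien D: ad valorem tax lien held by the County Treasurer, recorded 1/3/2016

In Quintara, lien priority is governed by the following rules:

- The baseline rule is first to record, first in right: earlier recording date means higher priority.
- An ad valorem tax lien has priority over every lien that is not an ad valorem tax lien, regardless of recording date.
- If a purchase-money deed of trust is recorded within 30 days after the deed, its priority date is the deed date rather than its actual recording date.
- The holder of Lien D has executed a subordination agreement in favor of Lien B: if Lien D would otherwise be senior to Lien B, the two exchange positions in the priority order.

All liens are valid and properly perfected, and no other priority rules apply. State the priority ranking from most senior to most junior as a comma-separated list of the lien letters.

B, D, A, C

First, effective dates: C missed the 30-day window (61 days after the deed), so its recording date stands.
D is an ad valorem tax lien, so it outranks all other liens regardless of date.
Remaining liens by effective date: B (6/9/2016), A (6/26/2017), C (8/24/2017).
D is senior to B before the subordination, so the two trade places.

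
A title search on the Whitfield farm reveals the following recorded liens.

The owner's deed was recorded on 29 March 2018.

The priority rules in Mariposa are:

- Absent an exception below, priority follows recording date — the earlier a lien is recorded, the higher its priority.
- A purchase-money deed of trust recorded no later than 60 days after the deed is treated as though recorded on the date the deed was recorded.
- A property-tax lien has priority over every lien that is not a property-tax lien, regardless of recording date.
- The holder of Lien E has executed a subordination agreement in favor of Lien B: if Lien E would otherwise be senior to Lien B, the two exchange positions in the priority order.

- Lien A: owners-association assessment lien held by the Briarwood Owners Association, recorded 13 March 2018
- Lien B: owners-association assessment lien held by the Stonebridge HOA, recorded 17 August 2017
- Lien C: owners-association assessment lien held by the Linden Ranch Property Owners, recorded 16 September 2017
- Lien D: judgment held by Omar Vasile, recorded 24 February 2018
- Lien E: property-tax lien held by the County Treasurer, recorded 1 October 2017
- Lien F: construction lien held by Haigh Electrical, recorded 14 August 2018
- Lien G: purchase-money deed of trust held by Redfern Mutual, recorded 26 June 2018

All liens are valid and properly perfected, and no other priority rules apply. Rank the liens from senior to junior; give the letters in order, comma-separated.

B, E, C, D, A, G, F

Effective dates: G was recorded 89 days after the deed — beyond 60 days — so no relation-back applies.
E is a property-tax lien, so it outranks all other liens regardless of date.
Among the remaining liens, by effective date: B (17 August 2017), C (16 September 2017), D (24 February 2018), A (13 March 2018), G (26 June 2018), F (14 August 2018).
E is senior to B before the subordination, so the two trade places.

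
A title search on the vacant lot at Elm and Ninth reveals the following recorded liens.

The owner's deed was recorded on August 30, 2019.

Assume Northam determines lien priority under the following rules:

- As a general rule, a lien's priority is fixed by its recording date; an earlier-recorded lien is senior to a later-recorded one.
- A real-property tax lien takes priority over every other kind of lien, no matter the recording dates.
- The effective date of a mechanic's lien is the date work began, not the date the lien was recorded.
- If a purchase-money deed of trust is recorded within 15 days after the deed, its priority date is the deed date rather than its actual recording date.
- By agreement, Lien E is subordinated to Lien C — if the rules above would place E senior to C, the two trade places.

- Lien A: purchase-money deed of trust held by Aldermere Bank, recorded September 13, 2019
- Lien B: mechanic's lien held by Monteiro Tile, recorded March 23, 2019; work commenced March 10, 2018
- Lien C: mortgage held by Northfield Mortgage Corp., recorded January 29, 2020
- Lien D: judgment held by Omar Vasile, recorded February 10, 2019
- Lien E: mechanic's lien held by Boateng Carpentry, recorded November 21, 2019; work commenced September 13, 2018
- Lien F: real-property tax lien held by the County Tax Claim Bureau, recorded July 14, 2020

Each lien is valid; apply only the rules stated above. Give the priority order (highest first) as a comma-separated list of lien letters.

F, B, C, D, A, E

Effective dates: A relates back to the deed date August 30, 2019; B relates back to March 10, 2018 (work commenced); E is treated as recorded September 13, 2018, the work-commencement date.
F, as a real-property tax lien, has superpriority and ranks first.
Among the remaining liens, by effective date: B (March 10, 2018), E (September 13, 2018), D (February 10, 2019), A (August 30, 2019), C (January 29, 2020).
Because E would otherwise rank above C, the subordination swaps them.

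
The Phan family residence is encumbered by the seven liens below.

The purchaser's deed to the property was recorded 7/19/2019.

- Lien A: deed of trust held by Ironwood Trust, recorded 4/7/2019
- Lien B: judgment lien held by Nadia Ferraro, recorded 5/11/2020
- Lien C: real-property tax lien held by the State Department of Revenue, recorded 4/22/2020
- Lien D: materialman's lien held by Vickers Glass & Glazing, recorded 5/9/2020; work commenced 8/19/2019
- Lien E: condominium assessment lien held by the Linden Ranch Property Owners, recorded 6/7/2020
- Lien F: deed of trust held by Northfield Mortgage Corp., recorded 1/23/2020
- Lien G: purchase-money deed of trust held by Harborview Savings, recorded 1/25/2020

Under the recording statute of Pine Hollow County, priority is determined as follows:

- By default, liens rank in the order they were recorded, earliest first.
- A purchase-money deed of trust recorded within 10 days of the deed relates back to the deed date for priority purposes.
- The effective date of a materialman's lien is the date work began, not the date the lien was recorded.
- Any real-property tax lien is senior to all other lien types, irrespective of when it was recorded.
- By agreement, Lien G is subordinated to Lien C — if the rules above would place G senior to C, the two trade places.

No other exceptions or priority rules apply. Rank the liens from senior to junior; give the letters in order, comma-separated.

Adjusting effective dates: D is treated as recorded 8/19/2019, the work-commencement date; G was recorded 190 days after the deed, outside the 10-day window, so it keeps its recording date.
C, as a real-property tax lien, has superpriority and ranks first.
Remaining liens by effective date: A (4/7/2019), D (8/19/2019), F (1/23/2020), G (1/25/2020), B (5/11/2020), E (6/7/2020).
Since G is not senior to C, the subordination leaves the order unchanged.

C, A, D, F, G, B, E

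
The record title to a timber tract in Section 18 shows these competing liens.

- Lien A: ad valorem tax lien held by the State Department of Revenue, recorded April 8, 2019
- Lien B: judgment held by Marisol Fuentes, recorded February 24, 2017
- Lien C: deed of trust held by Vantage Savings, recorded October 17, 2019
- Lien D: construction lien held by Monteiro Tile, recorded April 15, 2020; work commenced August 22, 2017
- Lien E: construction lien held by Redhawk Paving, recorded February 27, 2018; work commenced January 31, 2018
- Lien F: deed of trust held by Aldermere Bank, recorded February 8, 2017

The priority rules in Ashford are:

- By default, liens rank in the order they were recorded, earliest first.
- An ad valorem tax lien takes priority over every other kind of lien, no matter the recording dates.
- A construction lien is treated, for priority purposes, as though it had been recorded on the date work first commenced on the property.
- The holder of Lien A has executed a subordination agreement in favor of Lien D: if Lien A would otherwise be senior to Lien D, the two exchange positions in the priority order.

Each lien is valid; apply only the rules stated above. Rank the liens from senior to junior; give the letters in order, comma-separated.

Adjusting effective dates: D is treated as recorded August 22, 2017, the work-commencement date; E is treated as recorded January 31, 2018, the work-commencement date.
As an ad valorem tax lien, A is senior to every other lien.
Among the remaining liens, by effective date: F (February 8, 2017), B (February 24, 2017), D (August 22, 2017), E (January 31, 2018), C (October 17, 2019).
Because A would otherwise rank above D, the subordination swaps them.

D, F, B, A, E, C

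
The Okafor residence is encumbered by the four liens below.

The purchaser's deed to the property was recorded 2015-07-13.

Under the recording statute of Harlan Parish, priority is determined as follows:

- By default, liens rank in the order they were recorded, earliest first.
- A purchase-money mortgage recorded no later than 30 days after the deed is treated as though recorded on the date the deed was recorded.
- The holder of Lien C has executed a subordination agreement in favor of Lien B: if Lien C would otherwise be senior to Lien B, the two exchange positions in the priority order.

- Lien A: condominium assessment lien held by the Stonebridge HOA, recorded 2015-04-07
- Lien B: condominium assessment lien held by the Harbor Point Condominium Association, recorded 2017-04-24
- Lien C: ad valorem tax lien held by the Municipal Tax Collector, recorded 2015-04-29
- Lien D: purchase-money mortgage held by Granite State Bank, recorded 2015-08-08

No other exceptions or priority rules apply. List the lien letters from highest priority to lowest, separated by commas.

A, B, D, C

Effective dates: D's effective date is the deed date, 2015-07-13.
By effective date: A (2015-04-07), C (2015-04-29), D (2015-07-13), B (2017-04-24).
Because C would otherwise rank above B, the subordination swaps them.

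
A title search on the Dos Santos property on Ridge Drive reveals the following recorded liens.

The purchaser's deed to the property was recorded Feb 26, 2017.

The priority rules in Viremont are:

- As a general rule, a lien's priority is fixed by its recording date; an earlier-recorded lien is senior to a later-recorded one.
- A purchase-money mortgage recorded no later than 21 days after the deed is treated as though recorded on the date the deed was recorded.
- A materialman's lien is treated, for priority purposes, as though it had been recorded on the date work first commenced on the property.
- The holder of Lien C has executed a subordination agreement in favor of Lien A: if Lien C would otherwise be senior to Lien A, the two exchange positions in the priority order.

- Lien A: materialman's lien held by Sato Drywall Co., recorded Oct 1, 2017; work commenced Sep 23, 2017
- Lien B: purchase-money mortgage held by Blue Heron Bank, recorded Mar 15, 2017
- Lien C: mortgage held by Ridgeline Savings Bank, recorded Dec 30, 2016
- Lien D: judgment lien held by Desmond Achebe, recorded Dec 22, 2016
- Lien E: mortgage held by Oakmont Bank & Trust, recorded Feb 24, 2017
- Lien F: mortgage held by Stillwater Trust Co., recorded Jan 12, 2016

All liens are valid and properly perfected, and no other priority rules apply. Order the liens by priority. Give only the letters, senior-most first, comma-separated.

F, D, A, E, B, C

Effective dates after the stated exceptions: A relates back to Sep 23, 2017 (work commenced); B was recorded within the 21-day window, so its effective date is the deed date Feb 26, 2017.
By effective date: F (Jan 12, 2016), D (Dec 22, 2016), C (Dec 30, 2016), E (Feb 24, 2017), B (Feb 26, 2017), A (Sep 23, 2017).
The subordination applies — C was senior to A — so C and A swap.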